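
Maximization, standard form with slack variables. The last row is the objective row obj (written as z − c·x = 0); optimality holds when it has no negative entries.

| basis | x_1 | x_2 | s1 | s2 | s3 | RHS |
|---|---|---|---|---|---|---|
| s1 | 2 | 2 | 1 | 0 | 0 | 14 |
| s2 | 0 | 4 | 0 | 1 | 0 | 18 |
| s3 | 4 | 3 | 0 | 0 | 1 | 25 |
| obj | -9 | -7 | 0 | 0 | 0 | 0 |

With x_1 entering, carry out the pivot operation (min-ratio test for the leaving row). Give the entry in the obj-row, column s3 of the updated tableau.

9/4

Ratio test on column x_1 — row 1: 14/2 = 7; row 2: entry 0 ≤ 0; row 3: 25/4 = 25/4. Minimum is 25/4 at row 3 (s3 leaves); pivot element 4.
Divide row 3 by 4; eliminate column x_1 from the other rows.
obj-row update in column s3: 0 − (-9)·(1/4) = 9/4.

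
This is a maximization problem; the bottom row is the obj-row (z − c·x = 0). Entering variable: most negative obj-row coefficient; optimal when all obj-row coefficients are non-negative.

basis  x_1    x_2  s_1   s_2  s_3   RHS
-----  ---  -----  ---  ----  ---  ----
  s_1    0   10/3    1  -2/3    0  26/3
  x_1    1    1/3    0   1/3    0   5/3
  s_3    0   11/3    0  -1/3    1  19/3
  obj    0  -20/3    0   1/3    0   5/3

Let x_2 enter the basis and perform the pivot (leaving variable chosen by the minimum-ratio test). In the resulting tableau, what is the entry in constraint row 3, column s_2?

Ratio test on column x_2 — row 1: (26/3)/(10/3) = 13/5; row 2: (5/3)/(1/3) = 5; row 3: (19/3)/(11/3) = 19/11. Minimum is 19/11 at row 3 (s_3 leaves); pivot element 11/3.
Divide row 3 by 11/3; eliminate column x_2 from the other rows.
In the new row 3, the s_2 entry is the old entry divided by the pivot: (-1/3)/(11/3) = -1/11.

-1/11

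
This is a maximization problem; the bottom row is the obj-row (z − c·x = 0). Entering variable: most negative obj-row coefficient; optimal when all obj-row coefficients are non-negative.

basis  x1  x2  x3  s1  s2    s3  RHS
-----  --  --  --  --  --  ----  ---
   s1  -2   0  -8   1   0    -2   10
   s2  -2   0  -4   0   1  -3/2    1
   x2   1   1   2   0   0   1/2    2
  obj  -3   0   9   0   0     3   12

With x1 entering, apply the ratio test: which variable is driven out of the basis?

x2

Column x1 entries and ratios — s1: -2 ≤ 0, skip; s2: -2 ≤ 0, skip; x2: 2/1 = 2.
Smallest ratio is 2 in the row of x2, so x2 leaves.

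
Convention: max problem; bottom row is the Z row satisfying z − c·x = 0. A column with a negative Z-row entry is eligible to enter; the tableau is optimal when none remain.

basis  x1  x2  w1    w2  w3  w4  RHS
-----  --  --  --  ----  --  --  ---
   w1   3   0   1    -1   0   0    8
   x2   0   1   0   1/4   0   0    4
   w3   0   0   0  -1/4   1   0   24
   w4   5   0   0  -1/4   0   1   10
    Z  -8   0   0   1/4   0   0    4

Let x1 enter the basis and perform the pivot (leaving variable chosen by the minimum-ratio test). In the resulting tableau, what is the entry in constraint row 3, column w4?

Ratio test on column x1 — row 1: 8/3 = 8/3; row 2: entry 0 ≤ 0; row 3: entry 0 ≤ 0; row 4: 10/5 = 2. Minimum is 2 at row 4 (w4 leaves); pivot element 5.
Divide row 4 by 5; eliminate column x1 from the other rows.
Row 3 update in column w4: 0 − 0·(1/5) = 0.

0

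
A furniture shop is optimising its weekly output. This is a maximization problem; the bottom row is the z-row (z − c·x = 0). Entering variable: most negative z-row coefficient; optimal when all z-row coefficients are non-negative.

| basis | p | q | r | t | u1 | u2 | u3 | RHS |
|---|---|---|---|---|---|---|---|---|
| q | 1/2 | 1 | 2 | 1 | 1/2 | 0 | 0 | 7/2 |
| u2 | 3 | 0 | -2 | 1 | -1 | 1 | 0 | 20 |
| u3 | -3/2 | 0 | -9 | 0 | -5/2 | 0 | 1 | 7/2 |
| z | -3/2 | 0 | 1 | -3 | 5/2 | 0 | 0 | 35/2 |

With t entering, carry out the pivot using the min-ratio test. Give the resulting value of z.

Ratio test on column t — row 1: (7/2)/1 = 7/2; row 2: 20/1 = 20; row 3: entry 0 ≤ 0. Minimum is 7/2 at row 1 (q leaves); pivot element 1.
Pivot on row 1; the z-row RHS becomes 35/2 − (-3)·(7/2) = 28.

28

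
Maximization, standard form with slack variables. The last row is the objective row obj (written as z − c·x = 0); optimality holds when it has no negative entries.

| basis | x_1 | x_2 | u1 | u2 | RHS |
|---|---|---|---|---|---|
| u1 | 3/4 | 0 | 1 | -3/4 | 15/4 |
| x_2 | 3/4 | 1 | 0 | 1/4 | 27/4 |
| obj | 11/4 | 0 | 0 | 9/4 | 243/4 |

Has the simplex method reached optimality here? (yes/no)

Every obj-row coefficient is ≥ 0, so the tableau is optimal.

yes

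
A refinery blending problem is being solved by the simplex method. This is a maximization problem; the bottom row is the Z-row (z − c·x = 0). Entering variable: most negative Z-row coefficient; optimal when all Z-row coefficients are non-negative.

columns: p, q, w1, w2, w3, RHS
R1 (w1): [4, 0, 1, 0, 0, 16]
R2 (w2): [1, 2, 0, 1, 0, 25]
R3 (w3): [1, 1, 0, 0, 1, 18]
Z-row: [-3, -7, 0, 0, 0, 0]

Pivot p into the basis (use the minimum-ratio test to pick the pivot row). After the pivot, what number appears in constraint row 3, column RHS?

14

Ratio test on column p — row 1: 16/4 = 4; row 2: 25/1 = 25; row 3: 18/1 = 18. Minimum is 4 at row 1 (w1 leaves); pivot element 4.
Divide row 1 by 4; eliminate column p from the other rows.
Row 3 update in column RHS: 18 − 1·4 = 14.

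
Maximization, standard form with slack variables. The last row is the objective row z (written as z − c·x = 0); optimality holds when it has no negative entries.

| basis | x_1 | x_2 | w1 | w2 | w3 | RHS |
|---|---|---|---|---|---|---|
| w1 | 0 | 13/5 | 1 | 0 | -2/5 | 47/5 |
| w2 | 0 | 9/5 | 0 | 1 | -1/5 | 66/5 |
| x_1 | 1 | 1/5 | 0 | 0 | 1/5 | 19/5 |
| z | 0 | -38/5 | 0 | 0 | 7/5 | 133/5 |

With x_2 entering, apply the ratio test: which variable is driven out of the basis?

Column x_2 entries and ratios — w1: (47/5)/(13/5) = 47/13; w2: (66/5)/(9/5) = 22/3; x_1: (19/5)/(1/5) = 19.
Smallest ratio is 47/13 in the row of w1, so w1 leaves.

w1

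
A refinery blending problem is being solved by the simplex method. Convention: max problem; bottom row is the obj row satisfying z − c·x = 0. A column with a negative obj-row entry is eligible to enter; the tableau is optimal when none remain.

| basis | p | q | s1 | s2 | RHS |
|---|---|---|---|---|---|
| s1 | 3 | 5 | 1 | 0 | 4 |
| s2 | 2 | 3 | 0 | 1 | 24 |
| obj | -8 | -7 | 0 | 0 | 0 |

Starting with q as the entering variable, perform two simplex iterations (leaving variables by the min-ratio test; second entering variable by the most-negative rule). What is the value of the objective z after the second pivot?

Ratio test on column q — row 1: 4/5 = 4/5; row 2: 24/3 = 8. Minimum is 4/5 at row 1 (s1 leaves); pivot element 5.
Pivot on row 1; the obj-row RHS becomes 0 − (-7)·(4/5) = 28/5.
Next entering variable (most negative obj-row entry -19/5): p.
Ratio test on column p — row 1: (4/5)/(3/5) = 4/3; row 2: (108/5)/(1/5) = 108. Minimum is 4/3 at row 1 (q leaves); pivot element 3/5.
After the second pivot the obj-row RHS is 28/5 − (-19/5)·(4/3) = 32/3.

32/3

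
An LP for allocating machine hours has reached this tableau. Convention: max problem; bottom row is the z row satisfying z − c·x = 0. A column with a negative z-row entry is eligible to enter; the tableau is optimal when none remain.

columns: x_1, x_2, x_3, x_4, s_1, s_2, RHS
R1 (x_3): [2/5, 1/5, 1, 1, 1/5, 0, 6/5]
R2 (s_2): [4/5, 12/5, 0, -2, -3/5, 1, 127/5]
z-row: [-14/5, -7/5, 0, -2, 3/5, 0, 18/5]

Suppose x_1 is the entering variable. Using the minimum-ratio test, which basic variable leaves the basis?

Column x_1 entries and ratios — x_3: (6/5)/(2/5) = 3; s_2: (127/5)/(4/5) = 127/4.
Smallest ratio is 3 in the row of x_3, so x_3 leaves.

x_3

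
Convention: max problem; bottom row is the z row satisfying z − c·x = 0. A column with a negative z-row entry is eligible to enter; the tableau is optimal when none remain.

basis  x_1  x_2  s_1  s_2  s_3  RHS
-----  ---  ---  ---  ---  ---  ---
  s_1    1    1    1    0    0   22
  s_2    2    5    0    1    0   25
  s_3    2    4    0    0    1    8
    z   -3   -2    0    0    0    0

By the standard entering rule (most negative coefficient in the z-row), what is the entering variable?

Negative z-row entries: x_1: -3, x_2: -2.
The most negative is -3 in column x_1, so x_1 enters.

x_1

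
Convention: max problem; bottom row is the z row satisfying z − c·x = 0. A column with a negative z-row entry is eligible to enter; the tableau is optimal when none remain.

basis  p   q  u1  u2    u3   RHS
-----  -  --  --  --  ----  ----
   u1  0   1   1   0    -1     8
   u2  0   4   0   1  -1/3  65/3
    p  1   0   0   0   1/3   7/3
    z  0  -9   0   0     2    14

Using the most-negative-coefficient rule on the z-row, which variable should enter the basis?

q

Negative z-row entries: q: -9.
The most negative is -9 in column q, so q enters.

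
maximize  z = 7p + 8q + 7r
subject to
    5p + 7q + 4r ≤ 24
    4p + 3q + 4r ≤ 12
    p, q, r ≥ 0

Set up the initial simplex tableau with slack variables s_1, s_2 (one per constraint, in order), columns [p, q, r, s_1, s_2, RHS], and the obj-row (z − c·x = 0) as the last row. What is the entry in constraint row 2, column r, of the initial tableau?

4

Constraint 2 has coefficient 4 on r.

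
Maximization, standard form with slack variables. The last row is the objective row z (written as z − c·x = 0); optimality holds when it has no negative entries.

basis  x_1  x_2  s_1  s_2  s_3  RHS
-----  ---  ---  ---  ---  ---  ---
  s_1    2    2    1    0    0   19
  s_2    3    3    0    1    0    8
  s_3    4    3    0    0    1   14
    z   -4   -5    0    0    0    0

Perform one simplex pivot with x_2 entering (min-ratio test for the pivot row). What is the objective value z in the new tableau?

40/3

Ratio test on column x_2 — row 1: 19/2 = 19/2; row 2: 8/3 = 8/3; row 3: 14/3 = 14/3. Minimum is 8/3 at row 2 (s_2 leaves); pivot element 3.
Pivot on row 2; the z-row RHS becomes 0 − (-5)·(8/3) = 40/3.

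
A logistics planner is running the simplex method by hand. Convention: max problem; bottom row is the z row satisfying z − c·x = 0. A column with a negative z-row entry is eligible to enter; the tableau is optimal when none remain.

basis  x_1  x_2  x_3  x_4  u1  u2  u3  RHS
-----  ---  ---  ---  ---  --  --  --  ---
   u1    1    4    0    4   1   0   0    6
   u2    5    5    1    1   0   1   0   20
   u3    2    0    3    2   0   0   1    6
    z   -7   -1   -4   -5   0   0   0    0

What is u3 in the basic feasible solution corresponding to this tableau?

6

u3 is basic (row 3); its value is the RHS of that row, 6.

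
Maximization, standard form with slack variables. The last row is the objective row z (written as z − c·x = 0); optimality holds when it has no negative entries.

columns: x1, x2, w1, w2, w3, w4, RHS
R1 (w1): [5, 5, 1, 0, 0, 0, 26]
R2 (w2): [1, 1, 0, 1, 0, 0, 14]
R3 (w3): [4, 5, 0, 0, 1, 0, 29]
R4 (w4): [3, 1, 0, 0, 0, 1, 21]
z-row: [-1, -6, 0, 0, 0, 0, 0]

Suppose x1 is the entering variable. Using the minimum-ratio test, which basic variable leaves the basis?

w1

Column x1 entries and ratios — w1: 26/5 = 26/5; w2: 14/1 = 14; w3: 29/4 = 29/4; w4: 21/3 = 7.
Smallest ratio is 26/5 in the row of w1, so w1 leaves.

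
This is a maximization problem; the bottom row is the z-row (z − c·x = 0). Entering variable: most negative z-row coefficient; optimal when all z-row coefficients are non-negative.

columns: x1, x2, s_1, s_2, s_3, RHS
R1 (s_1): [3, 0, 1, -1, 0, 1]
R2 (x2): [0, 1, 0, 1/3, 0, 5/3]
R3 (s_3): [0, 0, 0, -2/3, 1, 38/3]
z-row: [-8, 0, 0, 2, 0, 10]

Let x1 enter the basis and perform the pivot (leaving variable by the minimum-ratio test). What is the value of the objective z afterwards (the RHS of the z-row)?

38/3

Ratio test on column x1 — row 1: 1/3 = 1/3; row 2: entry 0 ≤ 0; row 3: entry 0 ≤ 0. Minimum is 1/3 at row 1 (s_1 leaves); pivot element 3.
Pivot on row 1; the z-row RHS becomes 10 − (-8)·(1/3) = 38/3.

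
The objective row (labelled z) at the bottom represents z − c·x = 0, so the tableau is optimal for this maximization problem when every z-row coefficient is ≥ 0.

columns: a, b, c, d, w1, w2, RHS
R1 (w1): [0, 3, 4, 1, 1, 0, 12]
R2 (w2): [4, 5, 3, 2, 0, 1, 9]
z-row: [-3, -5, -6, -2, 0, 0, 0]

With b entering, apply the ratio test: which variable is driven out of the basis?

Column b entries and ratios — w1: 12/3 = 4; w2: 9/5 = 9/5.
Smallest ratio is 9/5 in the row of w2, so w2 leaves.

w2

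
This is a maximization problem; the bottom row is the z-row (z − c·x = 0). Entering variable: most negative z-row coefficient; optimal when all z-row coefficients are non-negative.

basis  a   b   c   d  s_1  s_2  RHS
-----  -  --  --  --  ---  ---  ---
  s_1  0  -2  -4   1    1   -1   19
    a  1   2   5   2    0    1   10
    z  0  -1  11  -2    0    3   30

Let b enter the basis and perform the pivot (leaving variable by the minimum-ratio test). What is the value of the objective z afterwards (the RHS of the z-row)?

35

Ratio test on column b — row 1: entry -2 ≤ 0; row 2: 10/2 = 5. Minimum is 5 at row 2 (a leaves); pivot element 2.
Pivot on row 2; the z-row RHS becomes 30 − (-1)·5 = 35.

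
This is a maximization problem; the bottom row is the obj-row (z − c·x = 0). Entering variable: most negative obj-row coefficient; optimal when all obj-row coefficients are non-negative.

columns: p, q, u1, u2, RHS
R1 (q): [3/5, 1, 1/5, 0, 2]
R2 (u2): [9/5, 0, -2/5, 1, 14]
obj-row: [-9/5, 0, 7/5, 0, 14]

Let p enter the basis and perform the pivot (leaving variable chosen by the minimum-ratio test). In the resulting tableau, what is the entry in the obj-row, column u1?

2

Ratio test on column p — row 1: 2/(3/5) = 10/3; row 2: 14/(9/5) = 70/9. Minimum is 10/3 at row 1 (q leaves); pivot element 3/5.
Divide row 1 by 3/5; eliminate column p from the other rows.
obj-row update in column u1: 7/5 − (-9/5)·(1/3) = 2.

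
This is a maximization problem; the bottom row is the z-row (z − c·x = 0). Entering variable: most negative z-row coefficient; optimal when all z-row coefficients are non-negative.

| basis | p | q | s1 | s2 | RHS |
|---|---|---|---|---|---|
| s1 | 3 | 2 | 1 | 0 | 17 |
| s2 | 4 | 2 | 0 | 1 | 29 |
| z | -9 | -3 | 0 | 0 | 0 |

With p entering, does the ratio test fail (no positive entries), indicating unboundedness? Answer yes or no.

no

Column p has positive entries in row(s) 1, 2, so the ratio test bounds it — not unbounded.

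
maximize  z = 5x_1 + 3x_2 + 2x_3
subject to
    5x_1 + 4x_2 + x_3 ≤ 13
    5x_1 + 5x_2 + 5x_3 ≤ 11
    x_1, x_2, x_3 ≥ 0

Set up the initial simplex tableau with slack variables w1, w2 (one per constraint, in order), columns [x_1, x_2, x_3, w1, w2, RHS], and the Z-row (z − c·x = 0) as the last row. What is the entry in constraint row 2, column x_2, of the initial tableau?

5

Constraint 2 has coefficient 5 on x_2.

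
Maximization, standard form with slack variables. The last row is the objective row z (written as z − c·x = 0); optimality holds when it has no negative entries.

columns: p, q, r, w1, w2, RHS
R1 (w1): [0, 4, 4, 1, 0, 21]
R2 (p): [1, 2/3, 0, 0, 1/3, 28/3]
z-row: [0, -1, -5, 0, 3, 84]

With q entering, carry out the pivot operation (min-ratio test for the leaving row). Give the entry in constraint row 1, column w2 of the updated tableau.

0

Ratio test on column q — row 1: 21/4 = 21/4; row 2: (28/3)/(2/3) = 14. Minimum is 21/4 at row 1 (w1 leaves); pivot element 4.
Divide row 1 by 4; eliminate column q from the other rows.
In the new row 1, the w2 entry is the old entry divided by the pivot: 0/4 = 0.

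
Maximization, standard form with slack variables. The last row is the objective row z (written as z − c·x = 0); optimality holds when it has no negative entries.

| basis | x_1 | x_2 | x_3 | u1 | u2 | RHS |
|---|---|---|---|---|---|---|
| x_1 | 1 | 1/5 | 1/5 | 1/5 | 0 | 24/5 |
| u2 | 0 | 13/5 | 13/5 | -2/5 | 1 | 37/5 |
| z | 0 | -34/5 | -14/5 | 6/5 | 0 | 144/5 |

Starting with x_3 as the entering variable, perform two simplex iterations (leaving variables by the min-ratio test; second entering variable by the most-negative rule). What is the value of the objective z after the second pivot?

Ratio test on column x_3 — row 1: (24/5)/(1/5) = 24; row 2: (37/5)/(13/5) = 37/13. Minimum is 37/13 at row 2 (u2 leaves); pivot element 13/5.
Pivot on row 2; the z-row RHS becomes 144/5 − (-14/5)·(37/13) = 478/13.
Next entering variable (most negative z-row entry -4): x_2.
Ratio test on column x_2 — row 1: entry 0 ≤ 0; row 2: (37/13)/1 = 37/13. Minimum is 37/13 at row 2 (x_3 leaves); pivot element 1.
After the second pivot the z-row RHS is 478/13 − (-4)·(37/13) = 626/13.

626/13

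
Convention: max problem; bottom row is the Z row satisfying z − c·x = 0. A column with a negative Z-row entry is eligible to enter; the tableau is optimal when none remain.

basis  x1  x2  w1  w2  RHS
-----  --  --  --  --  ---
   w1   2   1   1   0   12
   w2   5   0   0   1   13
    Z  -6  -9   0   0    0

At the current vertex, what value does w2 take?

13

w2 is basic (row 2); its value is the RHS of that row, 13.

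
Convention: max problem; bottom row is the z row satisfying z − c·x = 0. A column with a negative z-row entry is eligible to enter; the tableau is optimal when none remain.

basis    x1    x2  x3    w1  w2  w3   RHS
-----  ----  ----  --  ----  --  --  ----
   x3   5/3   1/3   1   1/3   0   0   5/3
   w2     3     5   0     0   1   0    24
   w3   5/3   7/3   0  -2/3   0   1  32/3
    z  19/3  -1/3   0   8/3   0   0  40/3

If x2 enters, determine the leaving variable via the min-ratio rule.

w3

Column x2 entries and ratios — x3: (5/3)/(1/3) = 5; w2: 24/5 = 24/5; w3: (32/3)/(7/3) = 32/7.
Smallest ratio is 32/7 in the row of w3, so w3 leaves.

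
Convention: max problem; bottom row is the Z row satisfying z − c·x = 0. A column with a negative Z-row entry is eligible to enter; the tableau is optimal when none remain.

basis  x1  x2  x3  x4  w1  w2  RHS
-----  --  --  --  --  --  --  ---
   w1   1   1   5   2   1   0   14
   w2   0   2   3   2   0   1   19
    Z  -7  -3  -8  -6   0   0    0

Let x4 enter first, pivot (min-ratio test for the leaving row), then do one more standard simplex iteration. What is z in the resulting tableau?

98

Ratio test on column x4 — row 1: 14/2 = 7; row 2: 19/2 = 19/2. Minimum is 7 at row 1 (w1 leaves); pivot element 2.
Pivot on row 1; the Z-row RHS becomes 0 − (-6)·7 = 42.
Next entering variable (most negative Z-row entry -4): x1.
Ratio test on column x1 — row 1: 7/(1/2) = 14; row 2: entry -1 ≤ 0. Minimum is 14 at row 1 (x4 leaves); pivot element 1/2.
After the second pivot the Z-row RHS is 42 − (-4)·14 = 98.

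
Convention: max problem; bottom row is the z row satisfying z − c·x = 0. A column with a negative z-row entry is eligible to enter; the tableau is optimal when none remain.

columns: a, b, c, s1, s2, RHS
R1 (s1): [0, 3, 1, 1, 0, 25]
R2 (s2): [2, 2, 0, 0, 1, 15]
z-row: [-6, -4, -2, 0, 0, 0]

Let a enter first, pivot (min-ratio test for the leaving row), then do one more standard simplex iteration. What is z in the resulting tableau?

95

Ratio test on column a — row 1: entry 0 ≤ 0; row 2: 15/2 = 15/2. Minimum is 15/2 at row 2 (s2 leaves); pivot element 2.
Pivot on row 2; the z-row RHS becomes 0 − (-6)·(15/2) = 45.
Next entering variable (most negative z-row entry -2): c.
Ratio test on column c — row 1: 25/1 = 25; row 2: entry 0 ≤ 0. Minimum is 25 at row 1 (s1 leaves); pivot element 1.
After the second pivot the z-row RHS is 45 − (-2)·25 = 95.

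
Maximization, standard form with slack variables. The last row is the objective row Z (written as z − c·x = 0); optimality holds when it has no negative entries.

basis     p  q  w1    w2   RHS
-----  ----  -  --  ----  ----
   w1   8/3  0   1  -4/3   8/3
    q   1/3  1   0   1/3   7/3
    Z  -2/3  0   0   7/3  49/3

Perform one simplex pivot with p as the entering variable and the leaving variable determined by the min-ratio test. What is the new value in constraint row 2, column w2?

1/2

Ratio test on column p — row 1: (8/3)/(8/3) = 1; row 2: (7/3)/(1/3) = 7. Minimum is 1 at row 1 (w1 leaves); pivot element 8/3.
Divide row 1 by 8/3; eliminate column p from the other rows.
Row 2 update in column w2: 1/3 − (1/3)·(-1/2) = 1/2.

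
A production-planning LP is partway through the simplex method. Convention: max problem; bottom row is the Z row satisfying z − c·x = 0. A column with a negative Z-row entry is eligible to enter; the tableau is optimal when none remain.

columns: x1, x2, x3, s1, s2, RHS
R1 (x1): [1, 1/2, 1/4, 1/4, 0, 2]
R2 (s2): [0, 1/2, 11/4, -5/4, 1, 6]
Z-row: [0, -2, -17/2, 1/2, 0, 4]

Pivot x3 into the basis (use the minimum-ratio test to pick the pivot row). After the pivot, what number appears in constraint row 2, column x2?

Ratio test on column x3 — row 1: 2/(1/4) = 8; row 2: 6/(11/4) = 24/11. Minimum is 24/11 at row 2 (s2 leaves); pivot element 11/4.
Divide row 2 by 11/4; eliminate column x3 from the other rows.
In the new row 2, the x2 entry is the old entry divided by the pivot: (1/2)/(11/4) = 2/11.

2/11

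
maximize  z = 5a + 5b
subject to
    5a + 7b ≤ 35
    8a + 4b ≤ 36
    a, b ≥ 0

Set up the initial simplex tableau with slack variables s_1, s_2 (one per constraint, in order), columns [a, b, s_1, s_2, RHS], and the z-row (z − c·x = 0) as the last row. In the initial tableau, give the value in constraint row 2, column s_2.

Slack s_2 belongs to constraint 2; its column is the unit vector e_2, so the entry in row 2 is 1.

1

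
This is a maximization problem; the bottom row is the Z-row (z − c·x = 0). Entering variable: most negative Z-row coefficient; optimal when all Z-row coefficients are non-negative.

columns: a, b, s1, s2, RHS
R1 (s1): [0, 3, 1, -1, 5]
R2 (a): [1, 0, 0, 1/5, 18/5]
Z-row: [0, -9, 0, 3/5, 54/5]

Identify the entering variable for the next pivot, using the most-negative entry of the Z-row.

b

Negative Z-row entries: b: -9.
The most negative is -9 in column b, so b enters.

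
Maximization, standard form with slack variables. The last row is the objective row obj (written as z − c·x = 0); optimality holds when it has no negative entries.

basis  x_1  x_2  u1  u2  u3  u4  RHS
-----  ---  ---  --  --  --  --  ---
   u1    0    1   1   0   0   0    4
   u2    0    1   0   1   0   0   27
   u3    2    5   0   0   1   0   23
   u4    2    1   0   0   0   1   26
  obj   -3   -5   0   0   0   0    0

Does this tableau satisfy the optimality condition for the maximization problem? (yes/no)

The obj-row has a negative entry -5 in column x_2, so it is not optimal.

no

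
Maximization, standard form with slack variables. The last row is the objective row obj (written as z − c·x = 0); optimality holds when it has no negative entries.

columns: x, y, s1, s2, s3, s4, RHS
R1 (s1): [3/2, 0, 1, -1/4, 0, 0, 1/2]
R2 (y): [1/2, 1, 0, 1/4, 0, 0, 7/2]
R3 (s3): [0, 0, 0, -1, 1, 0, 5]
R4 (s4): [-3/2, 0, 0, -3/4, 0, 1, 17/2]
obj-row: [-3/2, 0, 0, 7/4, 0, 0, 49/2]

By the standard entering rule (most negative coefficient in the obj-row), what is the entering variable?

x

Negative obj-row entries: x: -3/2.
The most negative is -3/2 in column x, so x enters.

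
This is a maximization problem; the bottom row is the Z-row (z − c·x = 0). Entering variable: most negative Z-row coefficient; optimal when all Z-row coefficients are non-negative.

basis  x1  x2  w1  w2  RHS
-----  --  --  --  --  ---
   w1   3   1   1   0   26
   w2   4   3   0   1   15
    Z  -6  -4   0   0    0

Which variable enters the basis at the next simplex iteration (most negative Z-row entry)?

Negative Z-row entries: x1: -6, x2: -4.
The most negative is -6 in column x1, so x1 enters.

x1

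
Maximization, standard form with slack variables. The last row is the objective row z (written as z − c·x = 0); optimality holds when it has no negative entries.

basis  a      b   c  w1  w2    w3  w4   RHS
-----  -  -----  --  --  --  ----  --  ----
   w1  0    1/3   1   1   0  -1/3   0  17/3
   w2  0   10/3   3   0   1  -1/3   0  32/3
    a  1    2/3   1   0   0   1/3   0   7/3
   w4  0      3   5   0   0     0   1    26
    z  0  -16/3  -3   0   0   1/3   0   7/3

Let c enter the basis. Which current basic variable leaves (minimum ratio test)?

a

Column c entries and ratios — w1: (17/3)/1 = 17/3; w2: (32/3)/3 = 32/9; a: (7/3)/1 = 7/3; w4: 26/5 = 26/5.
Smallest ratio is 7/3 in the row of a, so a leaves.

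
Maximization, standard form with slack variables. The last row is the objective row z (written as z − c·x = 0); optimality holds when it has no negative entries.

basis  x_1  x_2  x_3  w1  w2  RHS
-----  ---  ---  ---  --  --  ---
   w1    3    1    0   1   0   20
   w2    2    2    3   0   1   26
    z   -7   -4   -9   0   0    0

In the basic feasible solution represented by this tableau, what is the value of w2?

26

w2 is basic (row 2); its value is the RHS of that row, 26.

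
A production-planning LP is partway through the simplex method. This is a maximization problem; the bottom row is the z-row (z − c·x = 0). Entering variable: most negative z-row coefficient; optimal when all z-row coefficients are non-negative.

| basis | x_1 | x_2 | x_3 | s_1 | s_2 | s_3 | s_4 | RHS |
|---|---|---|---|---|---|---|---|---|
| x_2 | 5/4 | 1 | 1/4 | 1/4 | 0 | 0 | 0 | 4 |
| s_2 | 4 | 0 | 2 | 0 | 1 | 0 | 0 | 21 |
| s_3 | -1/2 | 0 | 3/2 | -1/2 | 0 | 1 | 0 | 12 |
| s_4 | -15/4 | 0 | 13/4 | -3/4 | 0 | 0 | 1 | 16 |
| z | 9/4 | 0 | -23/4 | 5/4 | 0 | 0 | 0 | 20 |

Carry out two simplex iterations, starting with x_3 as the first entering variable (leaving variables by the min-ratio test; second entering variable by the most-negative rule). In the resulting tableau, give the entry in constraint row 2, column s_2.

13/82

Ratio test on column x_3 — row 1: 4/(1/4) = 16; row 2: 21/2 = 21/2; row 3: 12/(3/2) = 8; row 4: 16/(13/4) = 64/13. Minimum is 64/13 at row 4 (s_4 leaves); pivot element 13/4.
Divide row 4 by 13/4; eliminate column x_3 from the other rows.
Second iteration: most negative z-row entry is -57/13 in column x_1, so x_1 enters.
Ratio test on column x_1 — row 1: (36/13)/(20/13) = 9/5; row 2: (145/13)/(82/13) = 145/82; row 3: (60/13)/(16/13) = 15/4; row 4: entry -15/13 ≤ 0. Minimum is 145/82 at row 2 (s_2 leaves); pivot element 82/13.
Divide row 2 by 82/13; eliminate column x_1 from the other rows.
After both pivots, the entry at constraint row 2, column s_2 is 13/82.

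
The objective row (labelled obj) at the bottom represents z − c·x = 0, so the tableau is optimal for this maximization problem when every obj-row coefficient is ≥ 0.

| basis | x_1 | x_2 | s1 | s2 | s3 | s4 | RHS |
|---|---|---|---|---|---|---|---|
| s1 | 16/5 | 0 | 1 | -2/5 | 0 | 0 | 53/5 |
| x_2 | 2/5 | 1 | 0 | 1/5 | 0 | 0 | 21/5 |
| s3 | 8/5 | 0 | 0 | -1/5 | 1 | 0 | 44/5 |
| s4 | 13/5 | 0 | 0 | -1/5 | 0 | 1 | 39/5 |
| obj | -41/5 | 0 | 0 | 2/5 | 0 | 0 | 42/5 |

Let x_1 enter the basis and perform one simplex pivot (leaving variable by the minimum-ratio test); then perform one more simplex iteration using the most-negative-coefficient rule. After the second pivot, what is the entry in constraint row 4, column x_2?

Ratio test on column x_1 — row 1: (53/5)/(16/5) = 53/16; row 2: (21/5)/(2/5) = 21/2; row 3: (44/5)/(8/5) = 11/2; row 4: (39/5)/(13/5) = 3. Minimum is 3 at row 4 (s4 leaves); pivot element 13/5.
Divide row 4 by 13/5; eliminate column x_1 from the other rows.
Second iteration: most negative obj-row entry is -3/13 in column s2, so s2 enters.
Ratio test on column s2 — row 1: entry -2/13 ≤ 0; row 2: 3/(3/13) = 13; row 3: entry -1/13 ≤ 0; row 4: entry -1/13 ≤ 0. Minimum is 13 at row 2 (x_2 leaves); pivot element 3/13.
Divide row 2 by 3/13; eliminate column s2 from the other rows.
After both pivots, the entry at constraint row 4, column x_2 is 1/3.

1/3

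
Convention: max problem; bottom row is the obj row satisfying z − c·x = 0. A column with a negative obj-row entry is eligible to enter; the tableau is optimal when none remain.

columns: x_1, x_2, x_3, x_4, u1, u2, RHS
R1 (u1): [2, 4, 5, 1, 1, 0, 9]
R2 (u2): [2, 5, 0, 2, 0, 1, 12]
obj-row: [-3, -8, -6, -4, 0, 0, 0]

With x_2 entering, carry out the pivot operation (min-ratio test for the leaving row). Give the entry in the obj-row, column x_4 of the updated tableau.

Ratio test on column x_2 — row 1: 9/4 = 9/4; row 2: 12/5 = 12/5. Minimum is 9/4 at row 1 (u1 leaves); pivot element 4.
Divide row 1 by 4; eliminate column x_2 from the other rows.
obj-row update in column x_4: -4 − (-8)·(1/4) = -2.

-2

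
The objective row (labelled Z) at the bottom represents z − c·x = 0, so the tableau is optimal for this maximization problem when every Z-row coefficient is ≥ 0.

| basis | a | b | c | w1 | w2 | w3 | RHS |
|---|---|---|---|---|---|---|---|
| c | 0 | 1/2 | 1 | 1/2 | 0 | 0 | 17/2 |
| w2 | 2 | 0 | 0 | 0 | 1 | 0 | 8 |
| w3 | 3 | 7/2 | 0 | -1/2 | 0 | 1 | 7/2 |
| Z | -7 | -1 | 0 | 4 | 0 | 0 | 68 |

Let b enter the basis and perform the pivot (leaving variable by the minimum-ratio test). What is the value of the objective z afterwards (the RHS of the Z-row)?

69

Ratio test on column b — row 1: (17/2)/(1/2) = 17; row 2: entry 0 ≤ 0; row 3: (7/2)/(7/2) = 1. Minimum is 1 at row 3 (w3 leaves); pivot element 7/2.
Pivot on row 3; the Z-row RHS becomes 68 − (-1)·1 = 69.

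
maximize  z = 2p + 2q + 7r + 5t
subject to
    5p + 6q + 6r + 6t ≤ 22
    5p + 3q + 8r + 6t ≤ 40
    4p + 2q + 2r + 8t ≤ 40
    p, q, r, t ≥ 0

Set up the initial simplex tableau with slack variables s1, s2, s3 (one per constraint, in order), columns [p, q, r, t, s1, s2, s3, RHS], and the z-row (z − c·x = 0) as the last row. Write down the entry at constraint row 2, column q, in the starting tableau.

3

Constraint 2 has coefficient 3 on q.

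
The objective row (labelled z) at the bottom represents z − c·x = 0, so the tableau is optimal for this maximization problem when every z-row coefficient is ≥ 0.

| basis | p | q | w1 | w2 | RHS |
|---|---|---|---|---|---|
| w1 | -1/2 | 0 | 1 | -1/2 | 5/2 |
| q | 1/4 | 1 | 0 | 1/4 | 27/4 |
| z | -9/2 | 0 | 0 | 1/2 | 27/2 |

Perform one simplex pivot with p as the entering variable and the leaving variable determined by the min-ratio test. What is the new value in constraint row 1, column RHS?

16

Ratio test on column p — row 1: entry -1/2 ≤ 0; row 2: (27/4)/(1/4) = 27. Minimum is 27 at row 2 (q leaves); pivot element 1/4.
Divide row 2 by 1/4; eliminate column p from the other rows.
Row 1 update in column RHS: 5/2 − (-1/2)·27 = 16.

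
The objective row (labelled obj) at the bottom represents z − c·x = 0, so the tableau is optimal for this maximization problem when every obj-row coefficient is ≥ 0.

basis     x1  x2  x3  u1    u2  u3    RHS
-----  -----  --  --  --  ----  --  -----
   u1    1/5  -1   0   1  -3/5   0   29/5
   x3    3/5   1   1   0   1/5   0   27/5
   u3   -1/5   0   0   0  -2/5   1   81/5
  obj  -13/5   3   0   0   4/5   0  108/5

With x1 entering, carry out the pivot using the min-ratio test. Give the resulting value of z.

45

Ratio test on column x1 — row 1: (29/5)/(1/5) = 29; row 2: (27/5)/(3/5) = 9; row 3: entry -1/5 ≤ 0. Minimum is 9 at row 2 (x3 leaves); pivot element 3/5.
Pivot on row 2; the obj-row RHS becomes 108/5 − (-13/5)·9 = 45.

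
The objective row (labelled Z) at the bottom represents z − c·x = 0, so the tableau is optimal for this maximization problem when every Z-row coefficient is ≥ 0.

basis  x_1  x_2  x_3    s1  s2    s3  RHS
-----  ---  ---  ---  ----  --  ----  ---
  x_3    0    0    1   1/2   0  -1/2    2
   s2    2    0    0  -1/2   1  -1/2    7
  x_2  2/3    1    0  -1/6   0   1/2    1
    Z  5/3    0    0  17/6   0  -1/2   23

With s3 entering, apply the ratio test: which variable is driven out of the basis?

Column s3 entries and ratios — x_3: -1/2 ≤ 0, skip; s2: -1/2 ≤ 0, skip; x_2: 1/(1/2) = 2.
Smallest ratio is 2 in the row of x_2, so x_2 leaves.

x_2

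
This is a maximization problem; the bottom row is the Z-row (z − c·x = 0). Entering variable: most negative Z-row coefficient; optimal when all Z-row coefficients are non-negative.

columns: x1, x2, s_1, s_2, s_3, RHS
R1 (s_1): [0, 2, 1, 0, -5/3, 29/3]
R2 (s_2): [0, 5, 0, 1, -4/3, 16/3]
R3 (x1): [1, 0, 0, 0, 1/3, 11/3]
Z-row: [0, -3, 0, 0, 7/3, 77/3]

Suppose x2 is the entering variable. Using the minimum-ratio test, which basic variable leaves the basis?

s_2

Column x2 entries and ratios — s_1: (29/3)/2 = 29/6; s_2: (16/3)/5 = 16/15; x1: 0 ≤ 0, skip.
Smallest ratio is 16/15 in the row of s_2, so s_2 leaves.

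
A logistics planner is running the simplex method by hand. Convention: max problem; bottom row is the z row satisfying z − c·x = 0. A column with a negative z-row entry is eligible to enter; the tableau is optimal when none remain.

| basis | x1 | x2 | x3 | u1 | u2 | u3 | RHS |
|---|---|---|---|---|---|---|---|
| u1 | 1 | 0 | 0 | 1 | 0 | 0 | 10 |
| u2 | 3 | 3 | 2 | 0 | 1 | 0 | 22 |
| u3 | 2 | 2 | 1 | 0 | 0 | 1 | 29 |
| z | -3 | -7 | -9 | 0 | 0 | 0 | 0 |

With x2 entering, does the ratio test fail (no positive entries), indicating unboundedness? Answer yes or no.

Column x2 has positive entries in row(s) 2, 3, so the ratio test bounds it — not unbounded.

no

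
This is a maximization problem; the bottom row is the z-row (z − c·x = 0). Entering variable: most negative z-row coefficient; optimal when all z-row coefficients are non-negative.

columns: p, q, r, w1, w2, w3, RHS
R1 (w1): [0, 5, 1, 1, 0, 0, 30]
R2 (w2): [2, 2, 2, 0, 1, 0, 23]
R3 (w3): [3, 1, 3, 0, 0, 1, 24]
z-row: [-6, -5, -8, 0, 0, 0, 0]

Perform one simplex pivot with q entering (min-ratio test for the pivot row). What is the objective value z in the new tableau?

30

Ratio test on column q — row 1: 30/5 = 6; row 2: 23/2 = 23/2; row 3: 24/1 = 24. Minimum is 6 at row 1 (w1 leaves); pivot element 5.
Pivot on row 1; the z-row RHS becomes 0 − (-5)·6 = 30.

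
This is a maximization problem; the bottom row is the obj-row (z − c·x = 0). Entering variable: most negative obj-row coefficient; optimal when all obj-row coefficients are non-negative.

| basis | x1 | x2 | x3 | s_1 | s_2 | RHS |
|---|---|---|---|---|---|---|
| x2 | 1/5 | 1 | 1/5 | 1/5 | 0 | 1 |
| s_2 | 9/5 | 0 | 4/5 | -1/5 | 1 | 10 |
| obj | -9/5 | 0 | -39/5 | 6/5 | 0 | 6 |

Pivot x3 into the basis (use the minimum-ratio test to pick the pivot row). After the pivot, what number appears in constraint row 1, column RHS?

Ratio test on column x3 — row 1: 1/(1/5) = 5; row 2: 10/(4/5) = 25/2. Minimum is 5 at row 1 (x2 leaves); pivot element 1/5.
Divide row 1 by 1/5; eliminate column x3 from the other rows.
In the new row 1, the RHS entry is the old entry divided by the pivot: 1/(1/5) = 5.

5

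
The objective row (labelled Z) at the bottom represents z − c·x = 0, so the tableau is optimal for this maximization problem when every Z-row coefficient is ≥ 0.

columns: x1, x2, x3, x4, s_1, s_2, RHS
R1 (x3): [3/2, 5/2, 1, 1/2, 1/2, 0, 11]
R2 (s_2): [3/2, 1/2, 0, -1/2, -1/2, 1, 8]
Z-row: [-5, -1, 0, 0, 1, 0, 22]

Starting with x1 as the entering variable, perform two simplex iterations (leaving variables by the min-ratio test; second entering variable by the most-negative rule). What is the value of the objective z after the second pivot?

Ratio test on column x1 — row 1: 11/(3/2) = 22/3; row 2: 8/(3/2) = 16/3. Minimum is 16/3 at row 2 (s_2 leaves); pivot element 3/2.
Pivot on row 2; the Z-row RHS becomes 22 − (-5)·(16/3) = 146/3.
Next entering variable (most negative Z-row entry -5/3): x4.
Ratio test on column x4 — row 1: 3/1 = 3; row 2: entry -1/3 ≤ 0. Minimum is 3 at row 1 (x3 leaves); pivot element 1.
After the second pivot the Z-row RHS is 146/3 − (-5/3)·3 = 161/3.

161/3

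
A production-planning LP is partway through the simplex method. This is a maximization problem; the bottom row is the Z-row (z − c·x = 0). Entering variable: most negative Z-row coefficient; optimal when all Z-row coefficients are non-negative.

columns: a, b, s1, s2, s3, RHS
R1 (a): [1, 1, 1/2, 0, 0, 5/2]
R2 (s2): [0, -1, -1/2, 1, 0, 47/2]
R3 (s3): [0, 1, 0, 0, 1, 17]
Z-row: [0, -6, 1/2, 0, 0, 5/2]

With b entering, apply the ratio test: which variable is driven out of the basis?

a

Column b entries and ratios — a: (5/2)/1 = 5/2; s2: -1 ≤ 0, skip; s3: 17/1 = 17.
Smallest ratio is 5/2 in the row of a, so a leaves.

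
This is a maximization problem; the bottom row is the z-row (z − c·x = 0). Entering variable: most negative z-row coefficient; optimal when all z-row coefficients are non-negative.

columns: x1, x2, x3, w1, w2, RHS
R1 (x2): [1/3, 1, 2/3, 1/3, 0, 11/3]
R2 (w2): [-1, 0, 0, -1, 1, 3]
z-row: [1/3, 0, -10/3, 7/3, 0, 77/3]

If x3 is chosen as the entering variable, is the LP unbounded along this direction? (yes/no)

no

Column x3 has positive entries in row(s) 1, so the ratio test bounds it — not unbounded.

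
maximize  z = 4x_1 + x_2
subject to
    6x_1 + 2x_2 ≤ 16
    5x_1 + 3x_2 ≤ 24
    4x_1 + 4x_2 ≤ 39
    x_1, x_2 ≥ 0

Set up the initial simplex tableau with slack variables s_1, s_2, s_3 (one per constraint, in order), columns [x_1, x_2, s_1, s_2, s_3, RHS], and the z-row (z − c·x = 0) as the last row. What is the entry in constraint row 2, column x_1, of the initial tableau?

5

Constraint 2 has coefficient 5 on x_1.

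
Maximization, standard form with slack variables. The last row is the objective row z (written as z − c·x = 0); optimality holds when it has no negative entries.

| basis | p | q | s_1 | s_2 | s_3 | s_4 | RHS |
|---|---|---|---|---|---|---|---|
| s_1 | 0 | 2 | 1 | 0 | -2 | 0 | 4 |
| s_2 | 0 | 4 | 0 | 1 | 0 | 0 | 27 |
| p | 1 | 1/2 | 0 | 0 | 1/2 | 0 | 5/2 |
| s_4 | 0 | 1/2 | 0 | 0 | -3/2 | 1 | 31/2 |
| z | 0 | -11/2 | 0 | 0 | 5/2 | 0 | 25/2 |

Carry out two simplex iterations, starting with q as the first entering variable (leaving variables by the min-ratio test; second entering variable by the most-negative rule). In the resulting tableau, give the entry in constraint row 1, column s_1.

1/4

Ratio test on column q — row 1: 4/2 = 2; row 2: 27/4 = 27/4; row 3: (5/2)/(1/2) = 5; row 4: (31/2)/(1/2) = 31. Minimum is 2 at row 1 (s_1 leaves); pivot element 2.
Divide row 1 by 2; eliminate column q from the other rows.
Second iteration: most negative z-row entry is -3 in column s_3, so s_3 enters.
Ratio test on column s_3 — row 1: entry -1 ≤ 0; row 2: 19/4 = 19/4; row 3: (3/2)/1 = 3/2; row 4: entry -1 ≤ 0. Minimum is 3/2 at row 3 (p leaves); pivot element 1.
Divide row 3 by 1; eliminate column s_3 from the other rows.
After both pivots, the entry at constraint row 1, column s_1 is 1/4.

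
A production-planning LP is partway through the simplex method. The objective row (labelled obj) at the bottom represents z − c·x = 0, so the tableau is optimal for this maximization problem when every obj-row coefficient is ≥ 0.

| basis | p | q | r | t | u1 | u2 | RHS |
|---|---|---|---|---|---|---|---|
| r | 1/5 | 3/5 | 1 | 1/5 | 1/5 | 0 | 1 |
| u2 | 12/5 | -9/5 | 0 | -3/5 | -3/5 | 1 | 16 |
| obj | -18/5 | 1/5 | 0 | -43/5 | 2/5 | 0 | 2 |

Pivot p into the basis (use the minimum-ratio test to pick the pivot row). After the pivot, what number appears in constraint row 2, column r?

-12

Ratio test on column p — row 1: 1/(1/5) = 5; row 2: 16/(12/5) = 20/3. Minimum is 5 at row 1 (r leaves); pivot element 1/5.
Divide row 1 by 1/5; eliminate column p from the other rows.
Row 2 update in column r: 0 − (12/5)·5 = -12.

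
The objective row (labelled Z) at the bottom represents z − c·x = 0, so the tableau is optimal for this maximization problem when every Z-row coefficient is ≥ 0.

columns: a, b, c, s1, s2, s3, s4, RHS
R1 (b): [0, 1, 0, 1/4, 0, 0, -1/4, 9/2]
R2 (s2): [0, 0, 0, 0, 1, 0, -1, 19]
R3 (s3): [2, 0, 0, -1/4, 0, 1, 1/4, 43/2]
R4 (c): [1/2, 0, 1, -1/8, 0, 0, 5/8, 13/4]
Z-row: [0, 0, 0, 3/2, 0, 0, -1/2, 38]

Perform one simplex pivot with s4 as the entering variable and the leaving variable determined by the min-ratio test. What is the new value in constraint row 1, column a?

1/5

Ratio test on column s4 — row 1: entry -1/4 ≤ 0; row 2: entry -1 ≤ 0; row 3: (43/2)/(1/4) = 86; row 4: (13/4)/(5/8) = 26/5. Minimum is 26/5 at row 4 (c leaves); pivot element 5/8.
Divide row 4 by 5/8; eliminate column s4 from the other rows.
Row 1 update in column a: 0 − (-1/4)·(4/5) = 1/5.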